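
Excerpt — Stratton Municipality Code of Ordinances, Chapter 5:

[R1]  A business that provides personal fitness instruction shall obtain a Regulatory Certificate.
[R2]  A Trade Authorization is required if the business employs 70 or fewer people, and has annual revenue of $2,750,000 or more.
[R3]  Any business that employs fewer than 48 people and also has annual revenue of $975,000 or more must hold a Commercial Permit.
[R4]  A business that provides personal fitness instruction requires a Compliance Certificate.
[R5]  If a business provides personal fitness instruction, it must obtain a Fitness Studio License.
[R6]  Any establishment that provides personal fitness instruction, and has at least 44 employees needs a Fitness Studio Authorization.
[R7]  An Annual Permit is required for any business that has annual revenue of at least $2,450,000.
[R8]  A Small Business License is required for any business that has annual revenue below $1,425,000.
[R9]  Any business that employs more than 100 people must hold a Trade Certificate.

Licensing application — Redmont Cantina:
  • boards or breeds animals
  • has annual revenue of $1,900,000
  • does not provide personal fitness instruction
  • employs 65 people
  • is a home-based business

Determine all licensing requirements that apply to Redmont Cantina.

None

[R1] does not provide personal fitness instruction → Regulatory Certificate not required.
[R2] employees 65 ≤ 70; revenue $1,900,000 < $2,750,000 → Trade Authorization not required.
[R3] employees 65 ≥ 48; revenue $1,900,000 ≥ $975,000 → Commercial Permit not required.
[R4] does not provide personal fitness instruction → Compliance Certificate not required.
[R5] does not provide personal fitness instruction → Fitness Studio License not required.
[R6] does not provide personal fitness instruction; employees 65 ≥ 44 → Fitness Studio Authorization not required.
[R7] revenue $1,900,000 < $2,450,000 → Annual Permit not required.
[R8] revenue $1,900,000 ≥ $1,425,000 → Small Business License not required.
[R9] employees 65 ≤ 100 → Trade Certificate not required.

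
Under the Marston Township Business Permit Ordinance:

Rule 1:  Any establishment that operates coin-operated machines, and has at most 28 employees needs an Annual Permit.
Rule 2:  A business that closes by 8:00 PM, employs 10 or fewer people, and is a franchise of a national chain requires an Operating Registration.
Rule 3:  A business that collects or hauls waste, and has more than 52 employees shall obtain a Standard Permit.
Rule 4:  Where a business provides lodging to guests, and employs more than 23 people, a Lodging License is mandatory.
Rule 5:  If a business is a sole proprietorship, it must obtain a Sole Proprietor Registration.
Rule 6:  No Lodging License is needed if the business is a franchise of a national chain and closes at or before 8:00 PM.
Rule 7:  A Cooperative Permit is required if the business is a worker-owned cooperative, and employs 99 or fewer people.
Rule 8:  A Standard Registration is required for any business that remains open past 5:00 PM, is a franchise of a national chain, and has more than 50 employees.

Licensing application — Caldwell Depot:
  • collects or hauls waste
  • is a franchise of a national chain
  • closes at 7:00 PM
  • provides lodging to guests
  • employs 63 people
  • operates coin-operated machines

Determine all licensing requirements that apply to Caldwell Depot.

Standard Permit, Standard Registration

Rule 1: operates coin-operated machines; employees 63 > 28 → Annual Permit not required.
Rule 2: closes 7:00 PM, at/before 8:00 PM; employees 63 > 10; is a franchise of a national chain → Operating Registration not required.
Rule 3: collects or hauls waste; employees 63 > 52 → Standard Permit required.
Rule 4: provides lodging to guests; employees 63 > 23 → Lodging License required.
Rule 5: is a franchise of a national chain (not: is a sole proprietorship) → Sole Proprietor Registration not required.
Rule 6: is a franchise of a national chain; closes 7:00 PM, at/before 8:00 PM → exempt from Lodging License.
Rule 7: is a franchise of a national chain (not: is a worker-owned cooperative); employees 63 ≤ 99 → Cooperative Permit not required.
Rule 8: closes 7:00 PM, after 5:00 PM; is a franchise of a national chain; employees 63 > 50 → Standard Registration required.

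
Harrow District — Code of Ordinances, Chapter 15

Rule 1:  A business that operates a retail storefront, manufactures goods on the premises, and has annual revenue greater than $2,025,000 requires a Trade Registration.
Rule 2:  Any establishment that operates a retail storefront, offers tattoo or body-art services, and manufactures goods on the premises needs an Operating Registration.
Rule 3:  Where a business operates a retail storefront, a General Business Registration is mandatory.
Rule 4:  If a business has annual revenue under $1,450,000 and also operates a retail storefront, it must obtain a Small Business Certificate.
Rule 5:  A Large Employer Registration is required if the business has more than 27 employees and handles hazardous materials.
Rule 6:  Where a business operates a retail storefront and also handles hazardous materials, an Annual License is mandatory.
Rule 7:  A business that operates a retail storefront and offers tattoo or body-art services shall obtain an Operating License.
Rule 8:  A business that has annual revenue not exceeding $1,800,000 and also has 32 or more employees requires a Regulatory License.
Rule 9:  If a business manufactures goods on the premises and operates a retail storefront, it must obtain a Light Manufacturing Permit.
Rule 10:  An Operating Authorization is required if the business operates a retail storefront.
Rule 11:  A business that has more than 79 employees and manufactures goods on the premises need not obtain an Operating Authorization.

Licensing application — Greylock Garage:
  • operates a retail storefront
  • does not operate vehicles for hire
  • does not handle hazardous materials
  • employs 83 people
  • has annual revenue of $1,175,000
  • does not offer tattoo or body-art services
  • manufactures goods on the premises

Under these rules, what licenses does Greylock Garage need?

General Business Registration, Light Manufacturing Permit, Regulatory License, Small Business Certificate

Rule 1: operates a retail storefront; manufactures goods on the premises; revenue $1,175,000 ≤ $2,025,000 → Trade Registration not required.
Rule 2: operates a retail storefront; does not offer tattoo or body-art services; manufactures goods on the premises → Operating Registration not required.
Rule 3: operates a retail storefront → General Business Registration required.
Rule 4: revenue $1,175,000 < $1,450,000; operates a retail storefront → Small Business Certificate required.
Rule 5: employees 83 > 27; does not handle hazardous materials → Large Employer Registration not required.
Rule 6: operates a retail storefront; does not handle hazardous materials → Annual License not required.
Rule 7: operates a retail storefront; does not offer tattoo or body-art services → Operating License not required.
Rule 8: revenue $1,175,000 ≤ $1,800,000; employees 83 ≥ 32 → Regulatory License required.
Rule 9: manufactures goods on the premises; operates a retail storefront → Light Manufacturing Permit required.
Rule 10: operates a retail storefront → Operating Authorization required.
Rule 11: employees 83 > 79; manufactures goods on the premises → exempt from Operating Authorization.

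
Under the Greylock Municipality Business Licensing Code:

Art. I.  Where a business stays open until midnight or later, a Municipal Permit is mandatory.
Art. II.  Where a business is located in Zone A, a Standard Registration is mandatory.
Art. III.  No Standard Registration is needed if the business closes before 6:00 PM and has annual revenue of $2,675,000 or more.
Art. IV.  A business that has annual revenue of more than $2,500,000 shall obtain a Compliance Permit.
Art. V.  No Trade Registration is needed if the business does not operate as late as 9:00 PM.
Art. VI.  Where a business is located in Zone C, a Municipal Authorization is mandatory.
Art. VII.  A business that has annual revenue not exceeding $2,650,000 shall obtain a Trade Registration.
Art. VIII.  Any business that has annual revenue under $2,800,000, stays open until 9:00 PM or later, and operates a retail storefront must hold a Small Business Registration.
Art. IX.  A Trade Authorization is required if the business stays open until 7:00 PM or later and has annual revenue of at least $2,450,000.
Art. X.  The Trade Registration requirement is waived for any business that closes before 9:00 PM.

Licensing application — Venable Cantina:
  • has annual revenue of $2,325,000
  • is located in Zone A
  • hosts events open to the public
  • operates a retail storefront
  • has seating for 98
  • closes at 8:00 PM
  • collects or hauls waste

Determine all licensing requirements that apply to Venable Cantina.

Standard Registration

Art. I. closes 8:00 PM, at/before midnight → Municipal Permit not required.
Art. II. is located in Zone A → Standard Registration required.
Art. III. closes 8:00 PM, after 6:00 PM; revenue $2,325,000 < $2,675,000 → Standard Registration exemption does not apply.
Art. IV. revenue $2,325,000 ≤ $2,500,000 → Compliance Permit not required.
Art. V. closes 8:00 PM, at/before 9:00 PM → exempt from Trade Registration.
Art. VI. is located in Zone A (not: is located in Zone C) → Municipal Authorization not required.
Art. VII. revenue $2,325,000 ≤ $2,650,000 → Trade Registration required.
Art. VIII. revenue $2,325,000 < $2,800,000; closes 8:00 PM, at/before 9:00 PM; operates a retail storefront → Small Business Registration not required.
Art. IX. closes 8:00 PM, after 7:00 PM; revenue $2,325,000 < $2,450,000 → Trade Authorization not required.
Art. X. closes 8:00 PM, at/before 9:00 PM → exempt from Trade Registration.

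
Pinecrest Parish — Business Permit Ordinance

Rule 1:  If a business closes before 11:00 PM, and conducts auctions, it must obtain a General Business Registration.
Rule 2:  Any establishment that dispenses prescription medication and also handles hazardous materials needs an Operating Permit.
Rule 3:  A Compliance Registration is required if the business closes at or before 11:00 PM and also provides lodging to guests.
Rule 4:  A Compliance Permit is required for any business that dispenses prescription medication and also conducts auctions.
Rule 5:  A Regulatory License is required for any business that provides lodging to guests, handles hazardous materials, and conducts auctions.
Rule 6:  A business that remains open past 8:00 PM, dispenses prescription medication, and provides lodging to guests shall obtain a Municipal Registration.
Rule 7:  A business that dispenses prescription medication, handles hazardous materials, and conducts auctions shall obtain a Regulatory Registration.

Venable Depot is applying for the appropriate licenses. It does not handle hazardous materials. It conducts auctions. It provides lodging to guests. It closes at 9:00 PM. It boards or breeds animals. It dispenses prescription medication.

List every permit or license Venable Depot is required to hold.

Rule 1: closes 9:00 PM, at/before 11:00 PM; conducts auctions → General Business Registration required.
Rule 2: dispenses prescription medication; does not handle hazardous materials → Operating Permit not required.
Rule 3: closes 9:00 PM, at/before 11:00 PM; provides lodging to guests → Compliance Registration required.
Rule 4: dispenses prescription medication; conducts auctions → Compliance Permit required.
Rule 5: provides lodging to guests; does not handle hazardous materials; conducts auctions → Regulatory License not required.
Rule 6: closes 9:00 PM, after 8:00 PM; dispenses prescription medication; provides lodging to guests → Municipal Registration required.
Rule 7: dispenses prescription medication; does not handle hazardous materials; conducts auctions → Regulatory Registration not required.

Compliance Permit, Compliance Registration, General Business Registration, Municipal Registration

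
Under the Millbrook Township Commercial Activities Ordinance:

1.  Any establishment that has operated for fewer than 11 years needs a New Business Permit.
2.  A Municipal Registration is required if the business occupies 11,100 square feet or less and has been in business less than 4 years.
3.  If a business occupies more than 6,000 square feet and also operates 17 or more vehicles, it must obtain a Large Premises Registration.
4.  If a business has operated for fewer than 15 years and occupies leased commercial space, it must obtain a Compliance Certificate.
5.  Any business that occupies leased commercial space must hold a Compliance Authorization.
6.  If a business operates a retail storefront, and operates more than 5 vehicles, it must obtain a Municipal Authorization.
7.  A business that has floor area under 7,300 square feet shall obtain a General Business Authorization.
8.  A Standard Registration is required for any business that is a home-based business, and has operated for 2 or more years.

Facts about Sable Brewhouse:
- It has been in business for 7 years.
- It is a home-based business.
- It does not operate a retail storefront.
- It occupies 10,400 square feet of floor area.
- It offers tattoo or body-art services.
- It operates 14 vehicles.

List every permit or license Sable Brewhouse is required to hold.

1. years in business 7 < 11 → New Business Permit required.
2. floor area 10,400 square feet ≤ 11,100 square feet; years in business 7 ≥ 4 → Municipal Registration not required.
3. floor area 10,400 square feet > 6,000 square feet; vehicles 14 < 17 → Large Premises Registration not required.
4. years in business 7 < 15; is a home-based business (not: occupies leased commercial space) → Compliance Certificate not required.
5. is a home-based business (not: occupies leased commercial space) → Compliance Authorization not required.
6. does not operate a retail storefront; vehicles 14 > 5 → Municipal Authorization not required.
7. floor area 10,400 square feet ≥ 7,300 square feet → General Business Authorization not required.
8. is a home-based business; years in business 7 ≥ 2 → Standard Registration required.

New Business Permit, Standard Registration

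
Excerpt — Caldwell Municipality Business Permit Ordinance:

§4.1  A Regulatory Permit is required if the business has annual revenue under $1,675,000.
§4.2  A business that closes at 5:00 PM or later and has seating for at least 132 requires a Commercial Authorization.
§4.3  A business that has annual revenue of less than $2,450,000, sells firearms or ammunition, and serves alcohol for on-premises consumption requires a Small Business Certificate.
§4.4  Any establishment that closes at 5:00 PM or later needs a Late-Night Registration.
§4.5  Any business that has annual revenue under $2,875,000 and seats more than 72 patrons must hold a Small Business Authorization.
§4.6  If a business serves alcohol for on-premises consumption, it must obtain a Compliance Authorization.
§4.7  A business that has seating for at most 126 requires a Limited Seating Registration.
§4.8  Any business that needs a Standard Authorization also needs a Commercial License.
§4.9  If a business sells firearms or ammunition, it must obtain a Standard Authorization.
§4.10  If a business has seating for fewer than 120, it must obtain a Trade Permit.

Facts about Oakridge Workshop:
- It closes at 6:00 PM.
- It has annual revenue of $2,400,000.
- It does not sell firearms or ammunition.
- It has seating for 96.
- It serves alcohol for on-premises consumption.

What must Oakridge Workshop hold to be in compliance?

Compliance Authorization, Late-Night Registration, Limited Seating Registration, Small Business Authorization, Trade Permit

§4.1 revenue $2,400,000 ≥ $1,675,000 → Regulatory Permit not required.
§4.2 closes 6:00 PM, after 5:00 PM; seating 96 < 132 → Commercial Authorization not required.
§4.3 revenue $2,400,000 < $2,450,000; does not sell firearms or ammunition; serves alcohol for on-premises consumption → Small Business Certificate not required.
§4.4 closes 6:00 PM, after 5:00 PM → Late-Night Registration required.
§4.5 revenue $2,400,000 < $2,875,000; seating 96 > 72 → Small Business Authorization required.
§4.6 serves alcohol for on-premises consumption → Compliance Authorization required.
§4.7 seating 96 ≤ 126 → Limited Seating Registration required.
§4.8 Standard Authorization is not required → no effect.
§4.9 does not sell firearms or ammunition → Standard Authorization not required.
§4.10 seating 96 < 120 → Trade Permit required.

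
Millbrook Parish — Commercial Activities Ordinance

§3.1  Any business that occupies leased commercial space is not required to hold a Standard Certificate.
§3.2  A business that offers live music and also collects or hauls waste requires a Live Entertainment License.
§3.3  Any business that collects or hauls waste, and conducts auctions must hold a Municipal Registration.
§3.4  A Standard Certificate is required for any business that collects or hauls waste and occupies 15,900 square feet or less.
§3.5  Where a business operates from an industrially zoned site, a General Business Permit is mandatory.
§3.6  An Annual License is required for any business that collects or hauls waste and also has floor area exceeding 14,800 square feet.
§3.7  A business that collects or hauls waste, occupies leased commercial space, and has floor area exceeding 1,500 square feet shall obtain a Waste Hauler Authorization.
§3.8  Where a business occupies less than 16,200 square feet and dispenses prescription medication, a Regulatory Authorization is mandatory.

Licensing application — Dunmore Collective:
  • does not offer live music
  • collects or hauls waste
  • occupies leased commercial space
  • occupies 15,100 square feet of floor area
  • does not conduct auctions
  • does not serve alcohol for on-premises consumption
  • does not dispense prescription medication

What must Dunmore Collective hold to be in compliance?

§3.1 occupies leased commercial space → exempt from Standard Certificate.
§3.2 does not offer live music; collects or hauls waste → Live Entertainment License not required.
§3.3 collects or hauls waste; does not conduct auctions → Municipal Registration not required.
§3.4 collects or hauls waste; floor area 15,100 square feet ≤ 15,900 square feet → Standard Certificate required.
§3.5 occupies leased commercial space (not: operates from an industrially zoned site) → General Business Permit not required.
§3.6 collects or hauls waste; floor area 15,100 square feet > 14,800 square feet → Annual License required.
§3.7 collects or hauls waste; occupies leased commercial space; floor area 15,100 square feet > 1,500 square feet → Waste Hauler Authorization required.
§3.8 floor area 15,100 square feet < 16,200 square feet; does not dispense prescription medication → Regulatory Authorization not required.

Annual License, Waste Hauler Authorization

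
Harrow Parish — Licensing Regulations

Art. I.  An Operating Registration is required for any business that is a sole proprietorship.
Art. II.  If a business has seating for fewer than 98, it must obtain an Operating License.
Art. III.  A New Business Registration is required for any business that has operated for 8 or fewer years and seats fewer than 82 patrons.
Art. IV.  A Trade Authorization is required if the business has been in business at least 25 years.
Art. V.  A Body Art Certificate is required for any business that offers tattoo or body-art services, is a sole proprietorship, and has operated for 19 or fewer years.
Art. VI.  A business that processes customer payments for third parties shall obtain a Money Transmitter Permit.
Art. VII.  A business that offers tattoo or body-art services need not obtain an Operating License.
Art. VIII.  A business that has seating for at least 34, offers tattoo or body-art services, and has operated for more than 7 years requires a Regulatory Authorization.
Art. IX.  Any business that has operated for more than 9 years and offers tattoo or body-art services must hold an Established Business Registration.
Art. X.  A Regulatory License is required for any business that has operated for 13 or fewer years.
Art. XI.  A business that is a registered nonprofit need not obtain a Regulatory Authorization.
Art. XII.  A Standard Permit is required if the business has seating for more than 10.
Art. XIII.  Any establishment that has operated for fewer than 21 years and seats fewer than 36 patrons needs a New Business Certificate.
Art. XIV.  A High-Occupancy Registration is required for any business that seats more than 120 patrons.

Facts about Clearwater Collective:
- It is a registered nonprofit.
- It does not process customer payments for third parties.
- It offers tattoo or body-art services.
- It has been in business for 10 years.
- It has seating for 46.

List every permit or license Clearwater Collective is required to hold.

Established Business Registration, Regulatory License, Standard Permit

Art. I. is a registered nonprofit (not: is a sole proprietorship) → Operating Registration not required.
Art. II. seating 46 < 98 → Operating License required.
Art. III. years in business 10 > 8; seating 46 < 82 → New Business Registration not required.
Art. IV. years in business 10 < 25 → Trade Authorization not required.
Art. V. offers tattoo or body-art services; is a registered nonprofit (not: is a sole proprietorship); years in business 10 ≤ 19 → Body Art Certificate not required.
Art. VI. does not process customer payments for third parties → Money Transmitter Permit not required.
Art. VII. offers tattoo or body-art services → exempt from Operating License.
Art. VIII. seating 46 ≥ 34; offers tattoo or body-art services; years in business 10 > 7 → Regulatory Authorization required.
Art. IX. years in business 10 > 9; offers tattoo or body-art services → Established Business Registration required.
Art. X. years in business 10 ≤ 13 → Regulatory License required.
Art. XI. is a registered nonprofit → exempt from Regulatory Authorization.
Art. XII. seating 46 > 10 → Standard Permit required.
Art. XIII. years in business 10 < 21; seating 46 ≥ 36 → New Business Certificate not required.
Art. XIV. seating 46 ≤ 120 → High-Occupancy Registration not required.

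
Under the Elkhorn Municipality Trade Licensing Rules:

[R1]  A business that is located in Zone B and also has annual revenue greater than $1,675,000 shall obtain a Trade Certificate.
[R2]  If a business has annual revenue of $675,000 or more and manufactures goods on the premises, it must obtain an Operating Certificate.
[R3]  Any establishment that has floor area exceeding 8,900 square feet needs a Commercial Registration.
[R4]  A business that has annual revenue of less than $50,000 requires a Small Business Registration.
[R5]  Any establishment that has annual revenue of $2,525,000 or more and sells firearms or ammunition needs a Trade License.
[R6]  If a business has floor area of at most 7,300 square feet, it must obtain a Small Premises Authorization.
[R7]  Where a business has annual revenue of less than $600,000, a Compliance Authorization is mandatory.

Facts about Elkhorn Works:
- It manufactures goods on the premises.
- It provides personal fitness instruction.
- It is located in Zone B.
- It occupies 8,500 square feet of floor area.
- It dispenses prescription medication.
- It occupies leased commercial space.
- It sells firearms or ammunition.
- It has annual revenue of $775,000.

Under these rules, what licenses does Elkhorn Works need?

Operating Certificate

[R1] is located in Zone B; revenue $775,000 ≤ $1,675,000 → Trade Certificate not required.
[R2] revenue $775,000 ≥ $675,000; manufactures goods on the premises → Operating Certificate required.
[R3] floor area 8,500 square feet ≤ 8,900 square feet → Commercial Registration not required.
[R4] revenue $775,000 ≥ $50,000 → Small Business Registration not required.
[R5] revenue $775,000 < $2,525,000; sells firearms or ammunition → Trade License not required.
[R6] floor area 8,500 square feet > 7,300 square feet → Small Premises Authorization not required.
[R7] revenue $775,000 ≥ $600,000 → Compliance Authorization not required.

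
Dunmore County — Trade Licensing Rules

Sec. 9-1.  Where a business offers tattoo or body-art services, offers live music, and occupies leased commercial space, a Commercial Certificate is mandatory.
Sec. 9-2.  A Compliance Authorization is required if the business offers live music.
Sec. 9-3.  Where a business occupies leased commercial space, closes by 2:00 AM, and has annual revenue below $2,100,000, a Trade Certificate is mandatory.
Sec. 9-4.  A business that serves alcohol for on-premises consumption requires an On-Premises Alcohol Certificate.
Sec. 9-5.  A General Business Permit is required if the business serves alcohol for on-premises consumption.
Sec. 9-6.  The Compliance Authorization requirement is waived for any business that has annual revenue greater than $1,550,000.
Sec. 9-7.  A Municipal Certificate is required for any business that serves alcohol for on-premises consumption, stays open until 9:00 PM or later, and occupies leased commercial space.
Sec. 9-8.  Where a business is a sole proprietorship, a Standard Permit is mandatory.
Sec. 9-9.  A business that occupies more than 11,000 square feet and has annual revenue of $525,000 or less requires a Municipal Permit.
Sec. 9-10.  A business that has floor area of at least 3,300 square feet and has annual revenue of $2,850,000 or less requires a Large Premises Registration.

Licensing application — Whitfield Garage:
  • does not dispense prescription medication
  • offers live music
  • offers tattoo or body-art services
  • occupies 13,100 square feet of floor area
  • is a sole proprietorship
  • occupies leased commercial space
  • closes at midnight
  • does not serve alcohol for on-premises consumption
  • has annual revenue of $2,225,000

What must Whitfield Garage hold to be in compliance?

Commercial Certificate, Large Premises Registration, Standard Permit

Sec. 9-1. offers tattoo or body-art services; offers live music; occupies leased commercial space → Commercial Certificate required.
Sec. 9-2. offers live music → Compliance Authorization required.
Sec. 9-3. occupies leased commercial space; closes midnight, at/before 2:00 AM; revenue $2,225,000 ≥ $2,100,000 → Trade Certificate not required.
Sec. 9-4. does not serve alcohol for on-premises consumption → On-Premises Alcohol Certificate not required.
Sec. 9-5. does not serve alcohol for on-premises consumption → General Business Permit not required.
Sec. 9-6. revenue $2,225,000 > $1,550,000 → exempt from Compliance Authorization.
Sec. 9-7. does not serve alcohol for on-premises consumption; closes midnight, after 9:00 PM; occupies leased commercial space → Municipal Certificate not required.
Sec. 9-8. is a sole proprietorship → Standard Permit required.
Sec. 9-9. floor area 13,100 square feet > 11,000 square feet; revenue $2,225,000 > $525,000 → Municipal Permit not required.
Sec. 9-10. floor area 13,100 square feet ≥ 3,300 square feet; revenue $2,225,000 ≤ $2,850,000 → Large Premises Registration required.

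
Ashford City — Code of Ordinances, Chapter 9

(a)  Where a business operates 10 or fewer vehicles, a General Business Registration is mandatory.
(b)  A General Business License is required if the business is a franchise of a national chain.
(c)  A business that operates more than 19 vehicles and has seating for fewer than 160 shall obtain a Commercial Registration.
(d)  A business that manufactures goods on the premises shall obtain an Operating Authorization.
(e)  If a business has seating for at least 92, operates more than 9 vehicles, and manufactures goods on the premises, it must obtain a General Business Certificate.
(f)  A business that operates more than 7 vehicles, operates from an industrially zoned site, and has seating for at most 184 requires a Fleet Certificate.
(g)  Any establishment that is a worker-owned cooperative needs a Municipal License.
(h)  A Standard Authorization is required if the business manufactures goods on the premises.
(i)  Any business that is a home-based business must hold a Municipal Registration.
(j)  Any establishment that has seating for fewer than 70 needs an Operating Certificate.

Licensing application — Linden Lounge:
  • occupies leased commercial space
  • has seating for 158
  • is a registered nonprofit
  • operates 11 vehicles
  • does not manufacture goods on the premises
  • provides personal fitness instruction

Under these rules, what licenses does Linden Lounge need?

None

(a) vehicles 11 > 10 → General Business Registration not required.
(b) is a registered nonprofit (not: is a franchise of a national chain) → General Business License not required.
(c) vehicles 11 ≤ 19; seating 158 < 160 → Commercial Registration not required.
(d) does not manufacture goods on the premises → Operating Authorization not required.
(e) seating 158 ≥ 92; vehicles 11 > 9; does not manufacture goods on the premises → General Business Certificate not required.
(f) vehicles 11 > 7; occupies leased commercial space (not: operates from an industrially zoned site); seating 158 ≤ 184 → Fleet Certificate not required.
(g) is a registered nonprofit (not: is a worker-owned cooperative) → Municipal License not required.
(h) does not manufacture goods on the premises → Standard Authorization not required.
(i) occupies leased commercial space (not: is a home-based business) → Municipal Registration not required.
(j) seating 158 ≥ 70 → Operating Certificate not required.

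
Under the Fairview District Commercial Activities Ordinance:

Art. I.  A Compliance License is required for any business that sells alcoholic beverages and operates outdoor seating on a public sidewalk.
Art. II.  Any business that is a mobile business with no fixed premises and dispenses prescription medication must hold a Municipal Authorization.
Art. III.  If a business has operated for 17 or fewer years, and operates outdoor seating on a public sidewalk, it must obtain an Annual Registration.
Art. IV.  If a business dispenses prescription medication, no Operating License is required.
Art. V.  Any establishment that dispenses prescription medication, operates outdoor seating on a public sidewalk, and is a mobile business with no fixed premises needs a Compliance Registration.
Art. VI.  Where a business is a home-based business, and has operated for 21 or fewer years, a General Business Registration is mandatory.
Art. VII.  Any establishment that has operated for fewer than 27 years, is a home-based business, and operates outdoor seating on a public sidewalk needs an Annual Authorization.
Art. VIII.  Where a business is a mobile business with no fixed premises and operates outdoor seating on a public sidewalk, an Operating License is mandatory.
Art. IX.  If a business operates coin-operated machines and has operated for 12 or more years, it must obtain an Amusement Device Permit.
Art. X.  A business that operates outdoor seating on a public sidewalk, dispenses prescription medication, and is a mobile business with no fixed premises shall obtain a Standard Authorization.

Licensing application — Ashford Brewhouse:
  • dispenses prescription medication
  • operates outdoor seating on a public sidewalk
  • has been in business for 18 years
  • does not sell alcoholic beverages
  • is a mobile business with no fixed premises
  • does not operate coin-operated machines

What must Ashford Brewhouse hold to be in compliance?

Art. I. does not sell alcoholic beverages; operates outdoor seating on a public sidewalk → Compliance License not required.
Art. II. is a mobile business with no fixed premises; dispenses prescription medication → Municipal Authorization required.
Art. III. years in business 18 > 17; operates outdoor seating on a public sidewalk → Annual Registration not required.
Art. IV. dispenses prescription medication → exempt from Operating License.
Art. V. dispenses prescription medication; operates outdoor seating on a public sidewalk; is a mobile business with no fixed premises → Compliance Registration required.
Art. VI. is a mobile business with no fixed premises (not: is a home-based business); years in business 18 ≤ 21 → General Business Registration not required.
Art. VII. years in business 18 < 27; is a mobile business with no fixed premises (not: is a home-based business); operates outdoor seating on a public sidewalk → Annual Authorization not required.
Art. VIII. is a mobile business with no fixed premises; operates outdoor seating on a public sidewalk → Operating License required.
Art. IX. does not operate coin-operated machines; years in business 18 ≥ 12 → Amusement Device Permit not required.
Art. X. operates outdoor seating on a public sidewalk; dispenses prescription medication; is a mobile business with no fixed premises → Standard Authorization required.

Compliance Registration, Municipal Authorization, Standard Authorization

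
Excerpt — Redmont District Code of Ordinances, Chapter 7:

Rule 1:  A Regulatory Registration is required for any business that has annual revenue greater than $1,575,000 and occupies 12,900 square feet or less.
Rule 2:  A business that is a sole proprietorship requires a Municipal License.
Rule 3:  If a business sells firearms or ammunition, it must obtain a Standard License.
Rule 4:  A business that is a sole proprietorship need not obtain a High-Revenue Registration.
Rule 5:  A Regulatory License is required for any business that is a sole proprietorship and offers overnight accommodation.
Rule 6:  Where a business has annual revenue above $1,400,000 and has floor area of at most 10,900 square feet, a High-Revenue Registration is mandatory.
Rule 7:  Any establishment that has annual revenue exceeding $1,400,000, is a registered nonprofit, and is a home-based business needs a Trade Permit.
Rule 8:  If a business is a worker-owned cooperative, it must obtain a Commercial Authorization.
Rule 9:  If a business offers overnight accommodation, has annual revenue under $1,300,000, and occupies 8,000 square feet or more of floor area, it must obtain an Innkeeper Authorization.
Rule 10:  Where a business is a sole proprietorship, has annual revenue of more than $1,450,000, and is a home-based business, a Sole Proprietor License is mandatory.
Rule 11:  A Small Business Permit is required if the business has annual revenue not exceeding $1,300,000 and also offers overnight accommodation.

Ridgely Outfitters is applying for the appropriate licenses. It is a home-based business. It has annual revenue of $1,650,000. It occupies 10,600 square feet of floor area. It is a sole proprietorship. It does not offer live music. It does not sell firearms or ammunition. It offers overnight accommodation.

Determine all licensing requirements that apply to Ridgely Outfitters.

Municipal License, Regulatory License, Regulatory Registration, Sole Proprietor License

Rule 1: revenue $1,650,000 > $1,575,000; floor area 10,600 square feet ≤ 12,900 square feet → Regulatory Registration required.
Rule 2: is a sole proprietorship → Municipal License required.
Rule 3: does not sell firearms or ammunition → Standard License not required.
Rule 4: is a sole proprietorship → exempt from High-Revenue Registration.
Rule 5: is a sole proprietorship; offers overnight accommodation → Regulatory License required.
Rule 6: revenue $1,650,000 > $1,400,000; floor area 10,600 square feet ≤ 10,900 square feet → High-Revenue Registration required.
Rule 7: revenue $1,650,000 > $1,400,000; is a sole proprietorship (not: is a registered nonprofit); is a home-based business → Trade Permit not required.
Rule 8: is a sole proprietorship (not: is a worker-owned cooperative) → Commercial Authorization not required.
Rule 9: offers overnight accommodation; revenue $1,650,000 ≥ $1,300,000; floor area 10,600 square feet ≥ 8,000 square feet → Innkeeper Authorization not required.
Rule 10: is a sole proprietorship; revenue $1,650,000 > $1,450,000; is a home-based business → Sole Proprietor License required.
Rule 11: revenue $1,650,000 > $1,300,000; offers overnight accommodation → Small Business Permit not required.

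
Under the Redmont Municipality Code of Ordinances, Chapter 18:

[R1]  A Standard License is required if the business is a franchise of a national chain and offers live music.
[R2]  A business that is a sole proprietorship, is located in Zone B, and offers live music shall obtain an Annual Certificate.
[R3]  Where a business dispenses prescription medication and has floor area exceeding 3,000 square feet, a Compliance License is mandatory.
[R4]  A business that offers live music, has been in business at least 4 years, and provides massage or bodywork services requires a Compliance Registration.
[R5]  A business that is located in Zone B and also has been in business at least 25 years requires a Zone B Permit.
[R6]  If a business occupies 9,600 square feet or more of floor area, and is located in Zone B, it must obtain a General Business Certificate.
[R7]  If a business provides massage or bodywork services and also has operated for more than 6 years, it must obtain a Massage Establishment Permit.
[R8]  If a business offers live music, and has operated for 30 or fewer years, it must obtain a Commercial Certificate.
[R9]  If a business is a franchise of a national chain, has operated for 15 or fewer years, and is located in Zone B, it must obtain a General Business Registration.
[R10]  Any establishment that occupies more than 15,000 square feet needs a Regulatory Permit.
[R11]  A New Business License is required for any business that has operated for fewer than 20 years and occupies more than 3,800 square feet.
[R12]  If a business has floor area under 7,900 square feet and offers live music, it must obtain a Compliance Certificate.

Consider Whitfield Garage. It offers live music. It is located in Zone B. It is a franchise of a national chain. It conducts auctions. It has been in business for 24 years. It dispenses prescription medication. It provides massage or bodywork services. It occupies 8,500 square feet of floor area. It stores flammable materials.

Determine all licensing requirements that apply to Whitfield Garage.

[R1] is a franchise of a national chain; offers live music → Standard License required.
[R2] is a franchise of a national chain (not: is a sole proprietorship); is located in Zone B; offers live music → Annual Certificate not required.
[R3] dispenses prescription medication; floor area 8,500 square feet > 3,000 square feet → Compliance License required.
[R4] offers live music; years in business 24 ≥ 4; provides massage or bodywork services → Compliance Registration required.
[R5] is located in Zone B; years in business 24 < 25 → Zone B Permit not required.
[R6] floor area 8,500 square feet < 9,600 square feet; is located in Zone B → General Business Certificate not required.
[R7] provides massage or bodywork services; years in business 24 > 6 → Massage Establishment Permit required.
[R8] offers live music; years in business 24 ≤ 30 → Commercial Certificate required.
[R9] is a franchise of a national chain; years in business 24 > 15; is located in Zone B → General Business Registration not required.
[R10] floor area 8,500 square feet ≤ 15,000 square feet → Regulatory Permit not required.
[R11] years in business 24 ≥ 20; floor area 8,500 square feet > 3,800 square feet → New Business License not required.
[R12] floor area 8,500 square feet ≥ 7,900 square feet; offers live music → Compliance Certificate not required.

Commercial Certificate, Compliance License, Compliance Registration, Massage Establishment Permit, Standard License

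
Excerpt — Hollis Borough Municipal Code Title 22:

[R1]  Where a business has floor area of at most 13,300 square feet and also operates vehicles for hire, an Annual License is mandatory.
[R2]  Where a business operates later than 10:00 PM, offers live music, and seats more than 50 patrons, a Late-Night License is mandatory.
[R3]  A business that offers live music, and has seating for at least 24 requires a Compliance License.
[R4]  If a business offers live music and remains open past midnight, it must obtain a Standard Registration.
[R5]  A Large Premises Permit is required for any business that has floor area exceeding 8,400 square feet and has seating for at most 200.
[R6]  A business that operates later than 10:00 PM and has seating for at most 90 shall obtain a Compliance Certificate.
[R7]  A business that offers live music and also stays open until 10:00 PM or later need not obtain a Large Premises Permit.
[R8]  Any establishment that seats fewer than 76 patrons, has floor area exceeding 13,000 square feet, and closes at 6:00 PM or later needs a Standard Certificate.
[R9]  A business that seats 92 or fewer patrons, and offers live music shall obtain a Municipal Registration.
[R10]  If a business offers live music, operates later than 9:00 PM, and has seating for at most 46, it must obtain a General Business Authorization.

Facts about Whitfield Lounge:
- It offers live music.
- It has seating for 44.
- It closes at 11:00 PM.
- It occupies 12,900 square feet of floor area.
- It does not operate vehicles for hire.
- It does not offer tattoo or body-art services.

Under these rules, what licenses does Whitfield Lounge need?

Compliance Certificate, Compliance License, General Business Authorization, Municipal Registration

[R1] floor area 12,900 square feet ≤ 13,300 square feet; does not operate vehicles for hire → Annual License not required.
[R2] closes 11:00 PM, after 10:00 PM; offers live music; seating 44 ≤ 50 → Late-Night License not required.
[R3] offers live music; seating 44 ≥ 24 → Compliance License required.
[R4] offers live music; closes 11:00 PM, at/before midnight → Standard Registration not required.
[R5] floor area 12,900 square feet > 8,400 square feet; seating 44 ≤ 200 → Large Premises Permit required.
[R6] closes 11:00 PM, after 10:00 PM; seating 44 ≤ 90 → Compliance Certificate required.
[R7] offers live music; closes 11:00 PM, after 10:00 PM → exempt from Large Premises Permit.
[R8] seating 44 < 76; floor area 12,900 square feet ≤ 13,000 square feet; closes 11:00 PM, after 6:00 PM → Standard Certificate not required.
[R9] seating 44 ≤ 92; offers live music → Municipal Registration required.
[R10] offers live music; closes 11:00 PM, after 9:00 PM; seating 44 ≤ 46 → General Business Authorization required.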